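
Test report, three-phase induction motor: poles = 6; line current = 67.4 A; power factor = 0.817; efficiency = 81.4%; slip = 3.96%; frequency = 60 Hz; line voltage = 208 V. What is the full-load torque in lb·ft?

P_in = √3·V·I·cosφ = 1.732 × 208 × 67.4 × 0.817 = 19838 W
P_out = η·P_in = 0.814 × 19838 = 16148 W
n_s = 120×60/6 = 1200 rpm; n = 1200×(1−0.0396) = 1152 rpm
ω = 2π×1152/60 = 120.6 rad/s
τ = P_out/ω = 16148/120.6 = 133.9 N·m
In lb·ft: 133.9/1.356 = 98.7 lb·ft

98.7 lb·ft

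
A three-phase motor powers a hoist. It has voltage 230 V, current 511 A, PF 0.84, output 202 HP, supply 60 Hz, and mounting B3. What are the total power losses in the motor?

20300 W

P_in = √3·V·I·cosφ = 1.732×230×511×0.84 = 170992 W
P_out = 202×746 = 150692 W
Losses = P_in − P_out = 170992 − 150692 = 20300 W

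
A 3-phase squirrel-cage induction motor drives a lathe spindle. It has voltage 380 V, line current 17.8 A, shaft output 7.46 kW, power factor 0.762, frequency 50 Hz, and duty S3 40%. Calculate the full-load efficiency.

P_out = 7.46 kW = 7460 W
P_in = √3·V_L·I_L·cosφ = 1.732 × 380 × 17.8 × 0.762 = 8927 W
η = P_out / P_in = 7460 / 8927 = 0.836 = 83.6%

83.6 %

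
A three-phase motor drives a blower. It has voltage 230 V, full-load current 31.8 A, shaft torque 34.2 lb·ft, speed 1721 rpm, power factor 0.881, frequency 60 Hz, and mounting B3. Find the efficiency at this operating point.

τ = 34.2 lb·ft × 1.356 = 46.38 N·m
ω = 2π × 1721/60 = 180.2 rad/s; P_out = τω = 46.38 × 180.2 = 8358 W
P_in = √3·V_L·I_L·cosφ = 1.732 × 230 × 31.8 × 0.881 = 11160 W
η = P_out / P_in = 8358 / 11160 = 0.749 = 74.9%

74.9 %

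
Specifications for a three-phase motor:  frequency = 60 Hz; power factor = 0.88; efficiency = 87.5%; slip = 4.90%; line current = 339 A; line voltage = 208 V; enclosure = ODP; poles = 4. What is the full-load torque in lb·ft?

387 lb·ft

P_in = √3·V·I·cosφ = 1.732 × 208 × 339 × 0.88 = 107472 W
P_out = η·P_in = 0.875 × 107472 = 94038 W
n_s = 120×60/4 = 1800 rpm; n = 1800×(1−0.049) = 1712 rpm
ω = 2π×1712/60 = 179.3 rad/s
τ = P_out/ω = 94038/179.3 = 524.5 N·m
In lb·ft: 524.5/1.356 = 387 lb·ft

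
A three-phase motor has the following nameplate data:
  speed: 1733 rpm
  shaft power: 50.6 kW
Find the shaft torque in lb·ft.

206 lb·ft

ω = 2π × 1733/60 = 181.5 rad/s
τ = P/ω = 50600/181.5 = 278.8 N·m
In lb·ft: 278.8/1.356 = 206 lb·ft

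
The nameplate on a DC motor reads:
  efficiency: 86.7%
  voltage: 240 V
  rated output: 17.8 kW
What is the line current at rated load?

P_out = 17.8 kW = 17800 W
P_in = P_out / η = 17800 / 0.867 = 20531 W
I = P_in / V = 20531 / 240 = 85.5 A

85.5 A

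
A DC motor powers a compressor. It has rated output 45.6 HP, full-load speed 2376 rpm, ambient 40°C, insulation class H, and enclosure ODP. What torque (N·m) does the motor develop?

P_out = 45.6 × 746 = 34018 W
ω = 2π × 2376/60 = 248.8 rad/s
τ = P_out/ω = 34018/248.8 = 137 N·m

137 N·m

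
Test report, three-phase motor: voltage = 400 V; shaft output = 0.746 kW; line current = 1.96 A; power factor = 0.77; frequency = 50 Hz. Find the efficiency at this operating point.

P_out = 0.746 kW = 746 W
P_in = √3·V_L·I_L·cosφ = 1.732 × 400 × 1.96 × 0.77 = 1046 W
η = P_out / P_in = 746 / 1046 = 0.713 = 71.3%

71.3 %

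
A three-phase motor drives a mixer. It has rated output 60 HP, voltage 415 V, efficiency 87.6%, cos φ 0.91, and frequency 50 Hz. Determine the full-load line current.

P_out = 60 × 746 = 44760 W
P_in = P_out / η = 44760 / 0.876 = 51096 W
I_L = P_in / (√3·V_L·cosφ) = 51096 / (1.732 × 415 × 0.91) = 78.1 A

78.1 A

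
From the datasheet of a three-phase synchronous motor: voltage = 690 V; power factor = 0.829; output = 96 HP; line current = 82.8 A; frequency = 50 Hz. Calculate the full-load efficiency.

87.3 %

P_out = 96 × 746 = 71616 W
P_in = √3·V_L·I_L·cosφ = 1.732 × 690 × 82.8 × 0.829 = 82032 W
η = P_out / P_in = 71616 / 82032 = 0.873 = 87.3%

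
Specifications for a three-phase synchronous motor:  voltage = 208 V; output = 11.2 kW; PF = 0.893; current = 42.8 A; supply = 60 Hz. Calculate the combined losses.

2.57 kW

P_in = √3·V·I·cosφ = 1.732×208×42.8×0.893 = 13769 W
P_out = 11200 W
Losses = P_in − P_out = 13769 − 11200 = 2569 W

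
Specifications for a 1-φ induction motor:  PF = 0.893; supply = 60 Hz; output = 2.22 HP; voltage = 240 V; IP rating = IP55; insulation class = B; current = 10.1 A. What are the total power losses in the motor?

P_in = V·I·cosφ = 240×10.1×0.893 = 2165 W
P_out = 2.22×746 = 1656 W
Losses = P_in − P_out = 2165 − 1656 = 509 W

509 W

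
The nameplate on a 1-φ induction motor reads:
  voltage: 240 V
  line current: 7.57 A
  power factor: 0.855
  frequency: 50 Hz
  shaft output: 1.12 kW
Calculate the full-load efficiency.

P_out = 1.12 kW = 1120 W
P_in = V·I·cosφ = 240 × 7.57 × 0.855 = 1553 W
η = P_out / P_in = 1120 / 1553 = 0.721 = 72.1%

72.1 %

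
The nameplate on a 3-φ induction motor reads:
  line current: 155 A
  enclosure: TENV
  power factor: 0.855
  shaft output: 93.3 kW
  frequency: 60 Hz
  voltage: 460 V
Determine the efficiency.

88.4 %

P_out = 93.3 kW = 93300 W
P_in = √3·V_L·I_L·cosφ = 1.732 × 460 × 155 × 0.855 = 105585 W
η = P_out / P_in = 93300 / 105585 = 0.884 = 88.4%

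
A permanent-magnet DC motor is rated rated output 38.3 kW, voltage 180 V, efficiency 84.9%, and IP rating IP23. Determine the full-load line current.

P_out = 38.3 kW = 38300 W
P_in = P_out / η = 38300 / 0.849 = 45112 W
I = P_in / V = 45112 / 180 = 251 A

251 A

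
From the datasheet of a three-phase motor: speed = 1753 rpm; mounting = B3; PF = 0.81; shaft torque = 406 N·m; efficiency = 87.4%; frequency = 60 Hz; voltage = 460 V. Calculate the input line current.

132 A

ω = 2π×1753/60 = 183.6 rad/s; P_out = τω = 406 × 183.6 = 74542 W
P_in = P_out / η = 74542 / 0.874 = 85288 W
I_L = P_in / (√3·V_L·cosφ) = 85288 / (1.732 × 460 × 0.81) = 132 A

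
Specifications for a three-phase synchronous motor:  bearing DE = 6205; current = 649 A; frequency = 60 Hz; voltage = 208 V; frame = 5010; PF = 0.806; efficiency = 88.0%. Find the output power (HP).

222 HP

P_in = √3·V·I·cosφ = 1.732 × 208 × 649 × 0.806 = 188448 W
P_out = η·P_in = 0.88 × 188448 = 165834 W
= 165834/746 = 222 HP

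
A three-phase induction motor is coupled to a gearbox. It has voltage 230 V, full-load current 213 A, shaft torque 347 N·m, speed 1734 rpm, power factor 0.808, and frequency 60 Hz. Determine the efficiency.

ω = 2π × 1734/60 = 181.6 rad/s; P_out = τω = 347 × 181.6 = 63015 W
P_in = √3·V_L·I_L·cosφ = 1.732 × 230 × 213 × 0.808 = 68559 W
η = P_out / P_in = 63015 / 68559 = 0.919 = 91.9%

91.9 %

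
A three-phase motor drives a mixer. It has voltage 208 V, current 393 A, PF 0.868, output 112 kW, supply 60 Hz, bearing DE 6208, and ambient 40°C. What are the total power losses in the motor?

P_in = √3·V·I·cosφ = 1.732×208×393×0.868 = 122892 W
P_out = 112000 W
Losses = P_in − P_out = 122892 − 112000 = 10892 W

10.9 kW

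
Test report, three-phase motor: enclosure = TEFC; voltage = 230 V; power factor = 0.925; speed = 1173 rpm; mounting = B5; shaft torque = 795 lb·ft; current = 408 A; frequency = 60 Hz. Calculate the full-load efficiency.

88.1 %

τ = 795 lb·ft × 1.356 = 1078 N·m
ω = 2π × 1173/60 = 122.8 rad/s; P_out = τω = 1078 × 122.8 = 132378 W
P_in = √3·V_L·I_L·cosφ = 1.732 × 230 × 408 × 0.925 = 150341 W
η = P_out / P_in = 132378 / 150341 = 0.881 = 88.1%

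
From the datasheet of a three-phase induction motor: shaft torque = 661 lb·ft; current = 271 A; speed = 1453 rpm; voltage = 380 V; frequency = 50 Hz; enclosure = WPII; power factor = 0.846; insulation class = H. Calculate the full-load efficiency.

90.4 %

τ = 661 lb·ft × 1.356 = 896.3 N·m
ω = 2π × 1453/60 = 152.2 rad/s; P_out = τω = 896.3 × 152.2 = 136417 W
P_in = √3·V_L·I_L·cosφ = 1.732 × 380 × 271 × 0.846 = 150894 W
η = P_out / P_in = 136417 / 150894 = 0.904 = 90.4%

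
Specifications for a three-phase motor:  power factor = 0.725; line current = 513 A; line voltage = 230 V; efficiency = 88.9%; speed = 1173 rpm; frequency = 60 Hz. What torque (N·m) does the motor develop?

1070 N·m

P_in = √3·V·I·cosφ = 1.732 × 230 × 513 × 0.725 = 148160 W
P_out = η·P_in = 0.889 × 148160 = 131714 W
n = 1173 rpm
ω = 2π×1173/60 = 122.8 rad/s
τ = P_out/ω = 131714/122.8 = 1070 N·m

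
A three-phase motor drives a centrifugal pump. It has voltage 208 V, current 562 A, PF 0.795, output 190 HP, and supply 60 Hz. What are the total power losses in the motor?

19200 W

P_in = √3·V·I·cosφ = 1.732×208×562×0.795 = 160959 W
P_out = 190×746 = 141740 W
Losses = P_in − P_out = 160959 − 141740 = 19219 W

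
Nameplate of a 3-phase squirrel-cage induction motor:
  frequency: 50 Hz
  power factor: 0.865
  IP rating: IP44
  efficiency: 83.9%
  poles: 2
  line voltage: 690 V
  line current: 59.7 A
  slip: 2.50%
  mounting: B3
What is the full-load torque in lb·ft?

P_in = √3·V·I·cosφ = 1.732 × 690 × 59.7 × 0.865 = 61715 W
P_out = η·P_in = 0.839 × 61715 = 51779 W
n_s = 120×50/2 = 3000 rpm; n = 3000×(1−0.025) = 2925 rpm
ω = 2π×2925/60 = 306.3 rad/s
τ = P_out/ω = 51779/306.3 = 169 N·m
In lb·ft: 169/1.356 = 125 lb·ft

125 lb·ft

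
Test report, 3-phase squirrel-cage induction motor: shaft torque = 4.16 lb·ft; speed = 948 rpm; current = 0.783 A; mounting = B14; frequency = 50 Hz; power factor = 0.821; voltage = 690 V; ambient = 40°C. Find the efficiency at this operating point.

τ = 4.16 lb·ft × 1.356 = 5.641 N·m
ω = 2π × 948/60 = 99.27 rad/s; P_out = τω = 5.641 × 99.27 = 560 W
P_in = √3·V_L·I_L·cosφ = 1.732 × 690 × 0.783 × 0.821 = 768 W
η = P_out / P_in = 560 / 768 = 0.729 = 72.9%

72.9 %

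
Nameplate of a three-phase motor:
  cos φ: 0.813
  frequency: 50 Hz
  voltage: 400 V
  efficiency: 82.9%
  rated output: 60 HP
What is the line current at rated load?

P_out = 60 × 746 = 44760 W
P_in = P_out / η = 44760 / 0.829 = 53993 W
I_L = P_in / (√3·V_L·cosφ) = 53993 / (1.732 × 400 × 0.813) = 95.9 A

95.9 A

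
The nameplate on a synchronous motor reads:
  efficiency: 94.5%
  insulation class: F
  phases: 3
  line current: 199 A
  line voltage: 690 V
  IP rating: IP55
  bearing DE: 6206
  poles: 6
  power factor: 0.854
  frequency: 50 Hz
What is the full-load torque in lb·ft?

P_in = √3·V·I·cosφ = 1.732 × 690 × 199 × 0.854 = 203099 W
P_out = η·P_in = 0.945 × 203099 = 191929 W
n = n_s = 120×50/6 = 1000 rpm (synchronous)
ω = 2π×1000/60 = 104.7 rad/s
τ = P_out/ω = 191929/104.7 = 1833 N·m
In lb·ft: 1833/1.356 = 1350 lb·ft

1350 lb·ft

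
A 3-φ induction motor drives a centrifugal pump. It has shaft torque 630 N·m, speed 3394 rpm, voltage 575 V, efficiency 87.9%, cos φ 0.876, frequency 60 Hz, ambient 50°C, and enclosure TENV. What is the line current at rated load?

ω = 2π×3394/60 = 355.4 rad/s; P_out = τω = 630 × 355.4 = 223902 W
P_in = P_out / η = 223902 / 0.879 = 254724 W
I_L = P_in / (√3·V_L·cosφ) = 254724 / (1.732 × 575 × 0.876) = 292 A

292 A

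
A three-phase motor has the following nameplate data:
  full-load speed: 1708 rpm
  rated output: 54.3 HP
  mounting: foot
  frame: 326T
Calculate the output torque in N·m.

226 N·m

P_out = 54.3 × 746 = 40508 W
ω = 2π × 1708/60 = 178.9 rad/s
τ = P_out/ω = 40508/178.9 = 226 N·m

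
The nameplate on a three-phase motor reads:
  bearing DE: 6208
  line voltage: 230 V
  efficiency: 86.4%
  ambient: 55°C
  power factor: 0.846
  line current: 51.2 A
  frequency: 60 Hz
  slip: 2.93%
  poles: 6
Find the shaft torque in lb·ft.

90.1 lb·ft

P_in = √3·V·I·cosφ = 1.732 × 230 × 51.2 × 0.846 = 17255 W
P_out = η·P_in = 0.864 × 17255 = 14908 W
n_s = 120×60/6 = 1200 rpm; n = 1200×(1−0.0293) = 1165 rpm
ω = 2π×1165/60 = 122 rad/s
τ = P_out/ω = 14908/122 = 122.2 N·m
In lb·ft: 122.2/1.356 = 90.1 lb·ft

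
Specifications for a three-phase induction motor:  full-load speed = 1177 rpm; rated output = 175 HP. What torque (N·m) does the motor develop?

1060 N·m

P_out = 175 × 746 = 130550 W
ω = 2π × 1177/60 = 123.3 rad/s
τ = P_out/ω = 130550/123.3 = 1060 N·m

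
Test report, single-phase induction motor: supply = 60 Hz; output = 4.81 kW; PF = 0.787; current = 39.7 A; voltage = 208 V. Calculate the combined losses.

1690 W

P_in = V·I·cosφ = 208×39.7×0.787 = 6499 W
P_out = 4810 W
Losses = P_in − P_out = 6499 − 4810 = 1689 W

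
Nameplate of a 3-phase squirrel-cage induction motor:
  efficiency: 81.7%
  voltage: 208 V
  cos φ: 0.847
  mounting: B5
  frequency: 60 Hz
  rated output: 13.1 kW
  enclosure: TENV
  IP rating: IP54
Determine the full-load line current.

P_out = 13.1 kW = 13100 W
P_in = P_out / η = 13100 / 0.817 = 16034 W
I_L = P_in / (√3·V_L·cosφ) = 16034 / (1.732 × 208 × 0.847) = 52.5 A

52.5 A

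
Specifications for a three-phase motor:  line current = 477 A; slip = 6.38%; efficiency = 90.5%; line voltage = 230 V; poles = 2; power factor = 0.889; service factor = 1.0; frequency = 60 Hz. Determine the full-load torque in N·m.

433 N·m

P_in = √3·V·I·cosφ = 1.732 × 230 × 477 × 0.889 = 168926 W
P_out = η·P_in = 0.905 × 168926 = 152878 W
n_s = 120×60/2 = 3600 rpm; n = 3600×(1−0.0638) = 3370 rpm
ω = 2π×3370/60 = 352.9 rad/s
τ = P_out/ω = 152878/352.9 = 433 N·m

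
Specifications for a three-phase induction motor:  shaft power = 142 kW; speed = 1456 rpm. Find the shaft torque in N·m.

931 N·m

ω = 2π × 1456/60 = 152.5 rad/s
τ = P/ω = 142000/152.5 = 931 N·m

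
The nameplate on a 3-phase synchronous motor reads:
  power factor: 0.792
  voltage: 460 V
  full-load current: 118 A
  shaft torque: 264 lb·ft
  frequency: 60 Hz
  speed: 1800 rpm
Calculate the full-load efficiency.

τ = 264 lb·ft × 1.356 = 358 N·m
ω = 2π × 1800/60 = 188.5 rad/s; P_out = τω = 358 × 188.5 = 67483 W
P_in = √3·V_L·I_L·cosφ = 1.732 × 460 × 118 × 0.792 = 74458 W
η = P_out / P_in = 67483 / 74458 = 0.906 = 90.6%

90.6 %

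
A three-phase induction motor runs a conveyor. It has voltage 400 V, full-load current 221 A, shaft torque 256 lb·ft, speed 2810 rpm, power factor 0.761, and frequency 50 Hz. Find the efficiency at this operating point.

87.7 %

τ = 256 lb·ft × 1.356 = 347.1 N·m
ω = 2π × 2810/60 = 294.3 rad/s; P_out = τω = 347.1 × 294.3 = 102152 W
P_in = √3·V_L·I_L·cosφ = 1.732 × 400 × 221 × 0.761 = 116516 W
η = P_out / P_in = 102152 / 116516 = 0.877 = 87.7%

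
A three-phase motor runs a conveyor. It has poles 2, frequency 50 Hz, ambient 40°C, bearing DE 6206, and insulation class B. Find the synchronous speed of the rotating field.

3000 rpm

n_s = 120f/p = 120×50/2 = 3000 rpm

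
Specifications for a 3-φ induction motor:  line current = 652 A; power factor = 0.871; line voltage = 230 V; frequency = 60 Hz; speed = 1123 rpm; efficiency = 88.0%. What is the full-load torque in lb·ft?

1250 lb·ft

P_in = √3·V·I·cosφ = 1.732 × 230 × 652 × 0.871 = 226225 W
P_out = η·P_in = 0.88 × 226225 = 199078 W
n = 1123 rpm
ω = 2π×1123/60 = 117.6 rad/s
τ = P_out/ω = 199078/117.6 = 1693 N·m
In lb·ft: 1693/1.356 = 1250 lb·ft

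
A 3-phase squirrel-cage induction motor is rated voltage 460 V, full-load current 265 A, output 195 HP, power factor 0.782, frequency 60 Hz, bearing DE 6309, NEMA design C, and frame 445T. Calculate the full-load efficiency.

P_out = 195 × 746 = 145470 W
P_in = √3·V_L·I_L·cosφ = 1.732 × 460 × 265 × 0.782 = 165104 W
η = P_out / P_in = 145470 / 165104 = 0.881 = 88.1%

88.1 %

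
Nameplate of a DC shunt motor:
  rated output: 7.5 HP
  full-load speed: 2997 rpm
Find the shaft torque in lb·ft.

13.1 lb·ft

P_out = 7.5 × 746 = 5595 W
ω = 2π × 2997/60 = 313.8 rad/s
τ = P_out/ω = 5595/313.8 = 17.83 N·m
In lb·ft: 17.83/1.356 = 13.1 lb·ft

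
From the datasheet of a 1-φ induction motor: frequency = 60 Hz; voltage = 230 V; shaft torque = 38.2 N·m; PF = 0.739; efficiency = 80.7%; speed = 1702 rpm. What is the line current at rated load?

ω = 2π×1702/60 = 178.2 rad/s; P_out = τω = 38.2 × 178.2 = 6807 W
P_in = P_out / η = 6807 / 0.807 = 8435 W
I = P_in / (V·cosφ) = 8435 / (230 × 0.739) = 49.6 A

49.6 A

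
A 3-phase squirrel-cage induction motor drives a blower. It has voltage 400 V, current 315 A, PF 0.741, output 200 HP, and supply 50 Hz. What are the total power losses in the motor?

P_in = √3·V·I·cosφ = 1.732×400×315×0.741 = 161710 W
P_out = 200×746 = 149200 W
Losses = P_in − P_out = 161710 − 149200 = 12510 W

12.5 kW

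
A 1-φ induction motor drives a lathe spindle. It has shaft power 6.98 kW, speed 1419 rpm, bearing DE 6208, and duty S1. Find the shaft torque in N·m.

ω = 2π × 1419/60 = 148.6 rad/s
τ = P/ω = 6980/148.6 = 47 N·m

47 N·m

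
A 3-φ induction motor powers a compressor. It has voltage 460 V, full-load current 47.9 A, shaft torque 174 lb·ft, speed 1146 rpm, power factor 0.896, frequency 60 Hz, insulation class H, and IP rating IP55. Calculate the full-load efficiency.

τ = 174 lb·ft × 1.356 = 235.9 N·m
ω = 2π × 1146/60 = 120 rad/s; P_out = τω = 235.9 × 120 = 28308 W
P_in = √3·V_L·I_L·cosφ = 1.732 × 460 × 47.9 × 0.896 = 34194 W
η = P_out / P_in = 28308 / 34194 = 0.828 = 82.8%

82.8 %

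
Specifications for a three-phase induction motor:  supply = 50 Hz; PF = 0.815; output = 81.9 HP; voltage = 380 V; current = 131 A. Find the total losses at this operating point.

P_in = √3·V·I·cosφ = 1.732×380×131×0.815 = 70268 W
P_out = 81.9×746 = 61097 W
Losses = P_in − P_out = 70268 − 61097 = 9171 W

9.17 kW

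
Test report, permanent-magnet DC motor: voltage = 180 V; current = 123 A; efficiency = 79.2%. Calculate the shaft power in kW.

17.5 kW

P_in = V·I = 180 × 123 = 22140 W
P_out = η·P_in = 0.792 × 22140 = 17535 W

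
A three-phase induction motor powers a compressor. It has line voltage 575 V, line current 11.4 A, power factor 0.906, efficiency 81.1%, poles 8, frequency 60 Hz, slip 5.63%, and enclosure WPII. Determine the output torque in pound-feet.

P_in = √3·V·I·cosφ = 1.732 × 575 × 11.4 × 0.906 = 10286 W
P_out = η·P_in = 0.811 × 10286 = 8342 W
n_s = 120×60/8 = 900 rpm; n = 900×(1−0.0563) = 849 rpm
ω = 2π×849/60 = 88.91 rad/s
τ = P_out/ω = 8342/88.91 = 93.83 N·m
In lb·ft: 93.83/1.356 = 69.2 lb·ft

69.2 lb·ft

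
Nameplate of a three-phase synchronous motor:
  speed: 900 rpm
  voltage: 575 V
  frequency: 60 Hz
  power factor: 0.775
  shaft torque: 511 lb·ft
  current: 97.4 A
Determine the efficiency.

τ = 511 lb·ft × 1.356 = 692.9 N·m
ω = 2π × 900/60 = 94.25 rad/s; P_out = τω = 692.9 × 94.25 = 65306 W
P_in = √3·V_L·I_L·cosφ = 1.732 × 575 × 97.4 × 0.775 = 75176 W
η = P_out / P_in = 65306 / 75176 = 0.869 = 86.9%

86.9 %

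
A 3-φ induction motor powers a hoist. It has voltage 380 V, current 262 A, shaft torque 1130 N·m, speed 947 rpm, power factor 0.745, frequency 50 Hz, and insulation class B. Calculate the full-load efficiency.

ω = 2π × 947/60 = 99.17 rad/s; P_out = τω = 1130 × 99.17 = 112062 W
P_in = √3·V_L·I_L·cosφ = 1.732 × 380 × 262 × 0.745 = 128466 W
η = P_out / P_in = 112062 / 128466 = 0.872 = 87.2%

87.2 %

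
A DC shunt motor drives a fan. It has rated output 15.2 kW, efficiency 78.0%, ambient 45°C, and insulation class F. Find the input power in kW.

P_out = 15200 W
P_in = P_out/η = 15200/0.78 = 19487 W = 19.5 kW

19.5 kW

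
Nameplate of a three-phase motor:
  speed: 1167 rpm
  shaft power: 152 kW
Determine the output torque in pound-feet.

917 lb·ft

ω = 2π × 1167/60 = 122.2 rad/s
τ = P/ω = 152000/122.2 = 1244 N·m
In lb·ft: 1244/1.356 = 917 lb·ft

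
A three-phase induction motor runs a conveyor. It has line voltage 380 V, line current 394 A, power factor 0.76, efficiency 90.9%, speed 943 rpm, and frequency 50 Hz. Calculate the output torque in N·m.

1810 N·m

P_in = √3·V·I·cosφ = 1.732 × 380 × 394 × 0.76 = 197079 W
P_out = η·P_in = 0.909 × 197079 = 179145 W
n = 943 rpm
ω = 2π×943/60 = 98.75 rad/s
τ = P_out/ω = 179145/98.75 = 1810 N·m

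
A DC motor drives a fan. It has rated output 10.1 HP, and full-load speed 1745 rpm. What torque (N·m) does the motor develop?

41.2 N·m

P_out = 10.1 × 746 = 7535 W
ω = 2π × 1745/60 = 182.7 rad/s
τ = P_out/ω = 7535/182.7 = 41.2 N·m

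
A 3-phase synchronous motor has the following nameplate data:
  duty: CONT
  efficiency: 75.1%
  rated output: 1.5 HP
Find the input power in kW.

P_out = 1.5 × 746 = 1119 W
P_in = P_out/η = 1119/0.751 = 1490 W = 1.49 kW

1.49 kW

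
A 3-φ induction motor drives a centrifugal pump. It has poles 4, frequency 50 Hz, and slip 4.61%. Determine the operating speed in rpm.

n_s = 120f/p = 120×50/4 = 1500 rpm
n = n_s(1 − s) = 1500 × (1 − 0.0461) = 1431 rpm

1431 rpm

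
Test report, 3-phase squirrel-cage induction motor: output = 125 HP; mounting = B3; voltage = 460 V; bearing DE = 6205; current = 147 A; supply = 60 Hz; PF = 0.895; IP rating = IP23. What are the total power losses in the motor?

11.6 kW

P_in = √3·V·I·cosφ = 1.732×460×147×0.895 = 104820 W
P_out = 125×746 = 93250 W
Losses = P_in − P_out = 104820 − 93250 = 11570 W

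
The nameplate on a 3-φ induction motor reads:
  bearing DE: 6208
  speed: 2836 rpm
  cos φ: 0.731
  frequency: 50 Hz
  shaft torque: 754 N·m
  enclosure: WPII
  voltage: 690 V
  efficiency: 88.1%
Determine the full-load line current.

291 A

ω = 2π×2836/60 = 297 rad/s; P_out = τω = 754 × 297 = 223938 W
P_in = P_out / η = 223938 / 0.881 = 254186 W
I_L = P_in / (√3·V_L·cosφ) = 254186 / (1.732 × 690 × 0.731) = 291 A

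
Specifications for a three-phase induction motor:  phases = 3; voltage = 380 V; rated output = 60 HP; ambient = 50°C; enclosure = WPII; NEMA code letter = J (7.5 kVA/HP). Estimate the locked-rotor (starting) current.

S_LR = 7.5 × 60 = 450 kVA
I_LR = S_LR/(√3·V_L) = 450000/(1.732×380) = 684 A

684 A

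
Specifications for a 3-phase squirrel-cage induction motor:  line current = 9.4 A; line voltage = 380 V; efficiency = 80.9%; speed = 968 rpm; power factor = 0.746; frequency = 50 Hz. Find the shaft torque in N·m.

36.8 N·m

P_in = √3·V·I·cosφ = 1.732 × 380 × 9.4 × 0.746 = 4615 W
P_out = η·P_in = 0.809 × 4615 = 3734 W
n = 968 rpm
ω = 2π×968/60 = 101.4 rad/s
τ = P_out/ω = 3734/101.4 = 36.8 N·m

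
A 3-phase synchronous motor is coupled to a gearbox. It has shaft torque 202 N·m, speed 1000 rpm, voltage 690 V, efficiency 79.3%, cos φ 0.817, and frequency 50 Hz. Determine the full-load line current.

ω = 2π×1000/60 = 104.7 rad/s; P_out = τω = 202 × 104.7 = 21149 W
P_in = P_out / η = 21149 / 0.793 = 26670 W
I_L = P_in / (√3·V_L·cosφ) = 26670 / (1.732 × 690 × 0.817) = 27.3 A

27.3 A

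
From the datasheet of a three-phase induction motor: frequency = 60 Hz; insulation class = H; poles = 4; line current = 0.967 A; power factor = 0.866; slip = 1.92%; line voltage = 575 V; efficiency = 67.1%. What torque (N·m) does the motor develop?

3.03 N·m

P_in = √3·V·I·cosφ = 1.732 × 575 × 0.967 × 0.866 = 834 W
P_out = η·P_in = 0.671 × 834 = 560 W
n_s = 120×60/4 = 1800 rpm; n = 1800×(1−0.0192) = 1765 rpm
ω = 2π×1765/60 = 184.8 rad/s
τ = P_out/ω = 560/184.8 = 3.03 N·m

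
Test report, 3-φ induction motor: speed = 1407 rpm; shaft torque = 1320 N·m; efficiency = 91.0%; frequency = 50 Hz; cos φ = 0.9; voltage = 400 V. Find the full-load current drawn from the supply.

343 A

ω = 2π×1407/60 = 147.3 rad/s; P_out = τω = 1320 × 147.3 = 194436 W
P_in = P_out / η = 194436 / 0.910 = 213666 W
I_L = P_in / (√3·V_L·cosφ) = 213666 / (1.732 × 400 × 0.9) = 343 A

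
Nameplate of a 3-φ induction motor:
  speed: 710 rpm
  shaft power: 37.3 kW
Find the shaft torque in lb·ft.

ω = 2π × 710/60 = 74.35 rad/s
τ = P/ω = 37300/74.35 = 501.7 N·m
In lb·ft: 501.7/1.356 = 370 lb·ft

370 lb·ft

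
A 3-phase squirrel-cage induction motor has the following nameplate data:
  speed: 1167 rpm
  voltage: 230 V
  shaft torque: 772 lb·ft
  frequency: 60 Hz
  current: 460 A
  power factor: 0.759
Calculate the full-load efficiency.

τ = 772 lb·ft × 1.356 = 1047 N·m
ω = 2π × 1167/60 = 122.2 rad/s; P_out = τω = 1047 × 122.2 = 127943 W
P_in = √3·V_L·I_L·cosφ = 1.732 × 230 × 460 × 0.759 = 139083 W
η = P_out / P_in = 127943 / 139083 = 0.920 = 92.0%

92.0 %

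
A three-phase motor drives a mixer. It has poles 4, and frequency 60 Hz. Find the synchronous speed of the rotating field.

1800 rpm

n_s = 120f/p = 120×60/4 = 1800 rpm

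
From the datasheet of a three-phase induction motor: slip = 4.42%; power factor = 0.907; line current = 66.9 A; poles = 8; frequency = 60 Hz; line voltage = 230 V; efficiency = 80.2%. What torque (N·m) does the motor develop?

P_in = √3·V·I·cosφ = 1.732 × 230 × 66.9 × 0.907 = 24172 W
P_out = η·P_in = 0.802 × 24172 = 19386 W
n_s = 120×60/8 = 900 rpm; n = 900×(1−0.0442) = 860 rpm
ω = 2π×860/60 = 90.06 rad/s
τ = P_out/ω = 19386/90.06 = 215 N·m

215 N·m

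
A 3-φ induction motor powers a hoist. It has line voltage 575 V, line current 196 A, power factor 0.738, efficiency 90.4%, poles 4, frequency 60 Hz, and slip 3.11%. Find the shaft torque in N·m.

P_in = √3·V·I·cosφ = 1.732 × 575 × 196 × 0.738 = 144055 W
P_out = η·P_in = 0.904 × 144055 = 130226 W
n_s = 120×60/4 = 1800 rpm; n = 1800×(1−0.0311) = 1744 rpm
ω = 2π×1744/60 = 182.6 rad/s
τ = P_out/ω = 130226/182.6 = 713 N·m

713 N·m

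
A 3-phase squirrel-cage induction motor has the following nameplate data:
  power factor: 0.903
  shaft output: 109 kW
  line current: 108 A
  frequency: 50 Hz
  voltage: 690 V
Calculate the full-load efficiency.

93.5 %

P_out = 109 kW = 109000 W
P_in = √3·V_L·I_L·cosφ = 1.732 × 690 × 108 × 0.903 = 116549 W
η = P_out / P_in = 109000 / 116549 = 0.935 = 93.5%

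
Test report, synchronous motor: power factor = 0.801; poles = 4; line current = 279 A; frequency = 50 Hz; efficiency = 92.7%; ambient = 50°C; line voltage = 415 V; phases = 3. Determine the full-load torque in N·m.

948 N·m

P_in = √3·V·I·cosφ = 1.732 × 415 × 279 × 0.801 = 160632 W
P_out = η·P_in = 0.927 × 160632 = 148906 W
n = n_s = 120×50/4 = 1500 rpm (synchronous)
ω = 2π×1500/60 = 157.1 rad/s
τ = P_out/ω = 148906/157.1 = 948 N·m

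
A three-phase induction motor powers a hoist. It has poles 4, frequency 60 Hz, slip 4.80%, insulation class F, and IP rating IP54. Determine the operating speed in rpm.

n_s = 120f/p = 120×60/4 = 1800 rpm
n = n_s(1 − s) = 1800 × (1 − 0.048) = 1714 rpm

1714 rpm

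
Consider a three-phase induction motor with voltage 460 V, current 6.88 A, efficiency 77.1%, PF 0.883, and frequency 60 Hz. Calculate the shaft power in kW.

3.73 kW

P_in = √3·V·I·cosφ = 1.732 × 460 × 6.88 × 0.883 = 4840 W
P_out = η·P_in = 0.771 × 4840 = 3732 W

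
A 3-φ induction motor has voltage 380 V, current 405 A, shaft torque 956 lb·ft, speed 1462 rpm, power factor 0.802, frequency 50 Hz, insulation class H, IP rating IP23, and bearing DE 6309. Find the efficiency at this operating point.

92.8 %

τ = 956 lb·ft × 1.356 = 1296 N·m
ω = 2π × 1462/60 = 153.1 rad/s; P_out = τω = 1296 × 153.1 = 198418 W
P_in = √3·V_L·I_L·cosφ = 1.732 × 380 × 405 × 0.802 = 213777 W
η = P_out / P_in = 198418 / 213777 = 0.928 = 92.8%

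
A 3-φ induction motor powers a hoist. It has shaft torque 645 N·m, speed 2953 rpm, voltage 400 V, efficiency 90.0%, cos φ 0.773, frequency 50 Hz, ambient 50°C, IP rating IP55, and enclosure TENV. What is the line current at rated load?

ω = 2π×2953/60 = 309.2 rad/s; P_out = τω = 645 × 309.2 = 199434 W
P_in = P_out / η = 199434 / 0.900 = 221593 W
I_L = P_in / (√3·V_L·cosφ) = 221593 / (1.732 × 400 × 0.773) = 414 A

414 A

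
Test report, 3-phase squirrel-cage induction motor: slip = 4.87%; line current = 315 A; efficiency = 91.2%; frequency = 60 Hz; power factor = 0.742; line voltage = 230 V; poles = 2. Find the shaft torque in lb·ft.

P_in = √3·V·I·cosφ = 1.732 × 230 × 315 × 0.742 = 93109 W
P_out = η·P_in = 0.912 × 93109 = 84915 W
n_s = 120×60/2 = 3600 rpm; n = 3600×(1−0.0487) = 3425 rpm
ω = 2π×3425/60 = 358.7 rad/s
τ = P_out/ω = 84915/358.7 = 236.7 N·m
In lb·ft: 236.7/1.356 = 175 lb·ft

175 lb·ft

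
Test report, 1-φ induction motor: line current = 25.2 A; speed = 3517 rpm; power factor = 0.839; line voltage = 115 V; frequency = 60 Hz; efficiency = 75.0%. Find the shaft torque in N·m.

P_in = V·I·cosφ = 115 × 25.2 × 0.839 = 2431 W
P_out = η·P_in = 0.75 × 2431 = 1823 W
n = 3517 rpm
ω = 2π×3517/60 = 368.3 rad/s
τ = P_out/ω = 1823/368.3 = 4.95 N·m

4.95 N·m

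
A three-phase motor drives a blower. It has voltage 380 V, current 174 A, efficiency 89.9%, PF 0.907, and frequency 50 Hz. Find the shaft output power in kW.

93.4 kW

P_in = √3·V·I·cosφ = 1.732 × 380 × 174 × 0.907 = 103869 W
P_out = η·P_in = 0.899 × 103869 = 93378 W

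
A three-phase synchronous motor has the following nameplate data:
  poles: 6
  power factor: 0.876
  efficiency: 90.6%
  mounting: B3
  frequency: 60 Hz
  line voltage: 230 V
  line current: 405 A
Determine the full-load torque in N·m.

1020 N·m

P_in = √3·V·I·cosφ = 1.732 × 230 × 405 × 0.876 = 141330 W
P_out = η·P_in = 0.906 × 141330 = 128045 W
n = n_s = 120×60/6 = 1200 rpm (synchronous)
ω = 2π×1200/60 = 125.7 rad/s
τ = P_out/ω = 128045/125.7 = 1020 N·m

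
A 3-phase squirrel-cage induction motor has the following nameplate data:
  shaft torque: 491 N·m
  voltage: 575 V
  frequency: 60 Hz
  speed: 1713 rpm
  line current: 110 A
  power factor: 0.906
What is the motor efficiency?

ω = 2π × 1713/60 = 179.4 rad/s; P_out = τω = 491 × 179.4 = 88085 W
P_in = √3·V_L·I_L·cosφ = 1.732 × 575 × 110 × 0.906 = 99251 W
η = P_out / P_in = 88085 / 99251 = 0.887 = 88.7%

88.7 %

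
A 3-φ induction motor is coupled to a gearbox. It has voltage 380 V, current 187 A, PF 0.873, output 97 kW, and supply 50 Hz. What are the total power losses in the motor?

P_in = √3·V·I·cosφ = 1.732×380×187×0.873 = 107445 W
P_out = 97000 W
Losses = P_in − P_out = 107445 − 97000 = 10445 W

10400 W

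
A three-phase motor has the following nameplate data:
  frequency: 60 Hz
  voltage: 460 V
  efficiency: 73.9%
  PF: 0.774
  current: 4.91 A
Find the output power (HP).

3 HP

P_in = √3·V·I·cosφ = 1.732 × 460 × 4.91 × 0.774 = 3028 W
P_out = η·P_in = 0.739 × 3028 = 2238 W
= 2238/746 = 3 HP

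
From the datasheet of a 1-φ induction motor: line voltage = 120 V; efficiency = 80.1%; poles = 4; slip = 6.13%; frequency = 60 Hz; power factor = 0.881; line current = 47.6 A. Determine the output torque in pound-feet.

P_in = V·I·cosφ = 120 × 47.6 × 0.881 = 5032 W
P_out = η·P_in = 0.801 × 5032 = 4031 W
n_s = 120×60/4 = 1800 rpm; n = 1800×(1−0.0613) = 1690 rpm
ω = 2π×1690/60 = 177 rad/s
τ = P_out/ω = 4031/177 = 22.77 N·m
In lb·ft: 22.77/1.356 = 16.8 lb·ft

16.8 lb·ft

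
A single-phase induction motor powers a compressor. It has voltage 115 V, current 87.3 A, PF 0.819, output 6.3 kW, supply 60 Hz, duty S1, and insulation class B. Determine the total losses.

P_in = V·I·cosφ = 115×87.3×0.819 = 8222 W
P_out = 6300 W
Losses = P_in − P_out = 8222 − 6300 = 1922 W

1.92 kW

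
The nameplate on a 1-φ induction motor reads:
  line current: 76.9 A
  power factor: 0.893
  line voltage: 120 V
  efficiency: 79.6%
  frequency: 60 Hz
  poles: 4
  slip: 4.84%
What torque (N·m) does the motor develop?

36.6 N·m

P_in = V·I·cosφ = 120 × 76.9 × 0.893 = 8241 W
P_out = η·P_in = 0.796 × 8241 = 6560 W
n_s = 120×60/4 = 1800 rpm; n = 1800×(1−0.0484) = 1713 rpm
ω = 2π×1713/60 = 179.4 rad/s
τ = P_out/ω = 6560/179.4 = 36.6 N·m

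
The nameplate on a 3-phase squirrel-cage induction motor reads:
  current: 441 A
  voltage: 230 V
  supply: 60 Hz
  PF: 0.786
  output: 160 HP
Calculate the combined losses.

18700 W

P_in = √3·V·I·cosφ = 1.732×230×441×0.786 = 138082 W
P_out = 160×746 = 119360 W
Losses = P_in − P_out = 138082 − 119360 = 18722 W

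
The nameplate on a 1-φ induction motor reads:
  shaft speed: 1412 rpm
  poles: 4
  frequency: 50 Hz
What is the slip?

n_s = 120f/p = 120×50/4 = 1500 rpm
s = (n_s − n)/n_s = (1500 − 1412)/1500 = 0.0587

5.87 %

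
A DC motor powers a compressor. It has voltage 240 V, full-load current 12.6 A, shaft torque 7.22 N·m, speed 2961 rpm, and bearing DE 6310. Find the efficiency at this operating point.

ω = 2π × 2961/60 = 310.1 rad/s; P_out = τω = 7.22 × 310.1 = 2239 W
P_in = V·I = 240 × 12.6 = 3024 W
η = P_out / P_in = 2239 / 3024 = 0.740 = 74.0%

74.0 %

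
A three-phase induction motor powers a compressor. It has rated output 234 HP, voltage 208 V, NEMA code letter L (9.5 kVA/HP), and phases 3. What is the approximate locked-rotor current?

6170 A

S_LR = 9.5 × 234 = 2223 kVA
I_LR = S_LR/(√3·V_L) = 2223000/(1.732×208) = 6170 A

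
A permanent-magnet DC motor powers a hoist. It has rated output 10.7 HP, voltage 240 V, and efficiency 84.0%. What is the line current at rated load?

39.6 A

P_out = 10.7 × 746 = 7982 W
P_in = P_out / η = 7982 / 0.840 = 9502 W
I = P_in / V = 9502 / 240 = 39.6 A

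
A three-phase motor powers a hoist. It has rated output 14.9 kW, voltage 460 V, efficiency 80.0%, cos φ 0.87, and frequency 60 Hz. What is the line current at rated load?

26.9 A

P_out = 14.9 kW = 14900 W
P_in = P_out / η = 14900 / 0.800 = 18625 W
I_L = P_in / (√3·V_L·cosφ) = 18625 / (1.732 × 460 × 0.87) = 26.9 A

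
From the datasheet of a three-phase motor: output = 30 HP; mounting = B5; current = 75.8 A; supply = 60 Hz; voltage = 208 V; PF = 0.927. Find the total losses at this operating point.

P_in = √3·V·I·cosφ = 1.732×208×75.8×0.927 = 25314 W
P_out = 30×746 = 22380 W
Losses = P_in − P_out = 25314 − 22380 = 2934 W

2930 W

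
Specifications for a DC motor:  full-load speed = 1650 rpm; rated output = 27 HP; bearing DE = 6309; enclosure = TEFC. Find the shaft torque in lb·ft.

86 lb·ft

P_out = 27 × 746 = 20142 W
ω = 2π × 1650/60 = 172.8 rad/s
τ = P_out/ω = 20142/172.8 = 116.6 N·m
In lb·ft: 116.6/1.356 = 86 lb·ft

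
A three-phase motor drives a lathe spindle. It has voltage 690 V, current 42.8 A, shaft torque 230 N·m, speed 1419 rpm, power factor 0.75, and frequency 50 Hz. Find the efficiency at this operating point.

89.1 %

ω = 2π × 1419/60 = 148.6 rad/s; P_out = τω = 230 × 148.6 = 34178 W
P_in = √3·V_L·I_L·cosφ = 1.732 × 690 × 42.8 × 0.75 = 38362 W
η = P_out / P_in = 34178 / 38362 = 0.891 = 89.1%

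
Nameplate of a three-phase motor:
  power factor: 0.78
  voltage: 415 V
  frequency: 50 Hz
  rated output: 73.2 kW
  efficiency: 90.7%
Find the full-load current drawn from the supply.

P_out = 73.2 kW = 73200 W
P_in = P_out / η = 73200 / 0.907 = 80706 W
I_L = P_in / (√3·V_L·cosφ) = 80706 / (1.732 × 415 × 0.78) = 144 A

144 A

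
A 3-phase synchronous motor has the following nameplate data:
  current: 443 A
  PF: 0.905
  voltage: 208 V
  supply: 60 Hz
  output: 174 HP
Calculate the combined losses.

P_in = √3·V·I·cosφ = 1.732×208×443×0.905 = 144432 W
P_out = 174×746 = 129804 W
Losses = P_in − P_out = 144432 − 129804 = 14628 W

14600 W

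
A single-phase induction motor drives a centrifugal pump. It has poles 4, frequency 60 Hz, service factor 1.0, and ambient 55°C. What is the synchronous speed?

n_s = 120f/p = 120×60/4 = 1800 rpm

1800 rpm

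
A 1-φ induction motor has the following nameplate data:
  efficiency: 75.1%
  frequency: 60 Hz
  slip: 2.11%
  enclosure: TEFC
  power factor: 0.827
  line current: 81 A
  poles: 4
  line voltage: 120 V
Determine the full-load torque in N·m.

32.7 N·m

P_in = V·I·cosφ = 120 × 81 × 0.827 = 8038 W
P_out = η·P_in = 0.751 × 8038 = 6037 W
n_s = 120×60/4 = 1800 rpm; n = 1800×(1−0.0211) = 1762 rpm
ω = 2π×1762/60 = 184.5 rad/s
τ = P_out/ω = 6037/184.5 = 32.7 N·m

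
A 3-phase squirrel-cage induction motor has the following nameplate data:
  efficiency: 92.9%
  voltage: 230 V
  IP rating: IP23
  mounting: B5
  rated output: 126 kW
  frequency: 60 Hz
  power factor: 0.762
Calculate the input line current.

P_out = 126 kW = 126000 W
P_in = P_out / η = 126000 / 0.929 = 135630 W
I_L = P_in / (√3·V_L·cosφ) = 135630 / (1.732 × 230 × 0.762) = 447 A

447 A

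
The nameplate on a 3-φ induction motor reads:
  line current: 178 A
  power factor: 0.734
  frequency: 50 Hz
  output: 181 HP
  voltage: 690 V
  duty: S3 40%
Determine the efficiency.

P_out = 181 × 746 = 135026 W
P_in = √3·V_L·I_L·cosφ = 1.732 × 690 × 178 × 0.734 = 156140 W
η = P_out / P_in = 135026 / 156140 = 0.865 = 86.5%

86.5 %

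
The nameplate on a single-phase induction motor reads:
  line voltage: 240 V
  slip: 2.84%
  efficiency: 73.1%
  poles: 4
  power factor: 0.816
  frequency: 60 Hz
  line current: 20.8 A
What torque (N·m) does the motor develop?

P_in = V·I·cosφ = 240 × 20.8 × 0.816 = 4073 W
P_out = η·P_in = 0.731 × 4073 = 2977 W
n_s = 120×60/4 = 1800 rpm; n = 1800×(1−0.0284) = 1749 rpm
ω = 2π×1749/60 = 183.2 rad/s
τ = P_out/ω = 2977/183.2 = 16.3 N·m

16.3 N·m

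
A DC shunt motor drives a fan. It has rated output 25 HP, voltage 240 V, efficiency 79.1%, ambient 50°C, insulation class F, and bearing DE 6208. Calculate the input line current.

98.2 A

P_out = 25 × 746 = 18650 W
P_in = P_out / η = 18650 / 0.791 = 23578 W
I = P_in / V = 23578 / 240 = 98.2 A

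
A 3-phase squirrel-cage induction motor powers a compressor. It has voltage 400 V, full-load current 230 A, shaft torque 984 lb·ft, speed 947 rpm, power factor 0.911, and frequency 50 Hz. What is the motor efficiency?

91.1 %

τ = 984 lb·ft × 1.356 = 1334 N·m
ω = 2π × 947/60 = 99.17 rad/s; P_out = τω = 1334 × 99.17 = 132293 W
P_in = √3·V_L·I_L·cosφ = 1.732 × 400 × 230 × 0.911 = 145162 W
η = P_out / P_in = 132293 / 145162 = 0.911 = 91.1%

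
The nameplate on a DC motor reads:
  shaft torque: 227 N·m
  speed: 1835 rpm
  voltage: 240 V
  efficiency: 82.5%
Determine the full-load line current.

ω = 2π×1835/60 = 192.2 rad/s; P_out = τω = 227 × 192.2 = 43629 W
P_in = P_out / η = 43629 / 0.825 = 52884 W
I = P_in / V = 52884 / 240 = 220 A

220 A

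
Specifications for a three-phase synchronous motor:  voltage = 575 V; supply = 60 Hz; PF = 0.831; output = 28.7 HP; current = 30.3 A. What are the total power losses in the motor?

3670 W

P_in = √3·V·I·cosφ = 1.732×575×30.3×0.831 = 25076 W
P_out = 28.7×746 = 21410 W
Losses = P_in − P_out = 25076 − 21410 = 3666 W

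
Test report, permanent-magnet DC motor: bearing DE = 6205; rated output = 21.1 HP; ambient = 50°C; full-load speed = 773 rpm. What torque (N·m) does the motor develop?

194 N·m

P_out = 21.1 × 746 = 15741 W
ω = 2π × 773/60 = 80.95 rad/s
τ = P_out/ω = 15741/80.95 = 194 N·m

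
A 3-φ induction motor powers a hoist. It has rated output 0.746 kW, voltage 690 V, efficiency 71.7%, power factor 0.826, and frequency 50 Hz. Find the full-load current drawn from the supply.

1.05 A

P_out = 0.746 kW = 746 W
P_in = P_out / η = 746 / 0.717 = 1040 W
I_L = P_in / (√3·V_L·cosφ) = 1040 / (1.732 × 690 × 0.826) = 1.05 A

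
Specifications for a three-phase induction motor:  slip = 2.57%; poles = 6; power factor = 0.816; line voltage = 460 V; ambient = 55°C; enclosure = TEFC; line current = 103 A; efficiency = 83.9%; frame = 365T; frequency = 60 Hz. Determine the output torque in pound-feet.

P_in = √3·V·I·cosφ = 1.732 × 460 × 103 × 0.816 = 66963 W
P_out = η·P_in = 0.839 × 66963 = 56182 W
n_s = 120×60/6 = 1200 rpm; n = 1200×(1−0.0257) = 1169 rpm
ω = 2π×1169/60 = 122.4 rad/s
τ = P_out/ω = 56182/122.4 = 459 N·m
In lb·ft: 459/1.356 = 338 lb·ft

338 lb·ft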